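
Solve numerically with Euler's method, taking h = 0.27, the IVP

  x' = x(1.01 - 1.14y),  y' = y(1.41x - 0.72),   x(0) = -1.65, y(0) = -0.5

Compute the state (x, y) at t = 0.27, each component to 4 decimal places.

-2.3539, -0.0887

Euler on (x,y): x_{n+1} = x_n + h·x', y_{n+1} = y_n + h·y'.
0.000000: (-1.650000, -0.500000); f=(-2.607000, 1.523250) → (-2.353890, -0.088722)
(x(0.27), y(0.27)) ≈ (-2.3539, -0.0887)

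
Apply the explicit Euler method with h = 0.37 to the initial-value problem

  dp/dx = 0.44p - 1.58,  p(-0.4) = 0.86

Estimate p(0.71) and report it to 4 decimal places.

-0.7027

Euler: p_{n+1} = p_n + h·f(x_n, p_n).
x=-0.400000, p=0.860000: f=-1.201600 → p ← 0.860000 + 0.37·(-1.201600) = 0.415408
x=-0.030000, p=0.415408: f=-1.397220 → p ← 0.415408 + 0.37·(-1.397220) = -0.101564
x=0.340000, p=-0.101564: f=-1.624688 → p ← -0.101564 + 0.37·(-1.624688) = -0.702698
p(0.71) ≈ -0.7027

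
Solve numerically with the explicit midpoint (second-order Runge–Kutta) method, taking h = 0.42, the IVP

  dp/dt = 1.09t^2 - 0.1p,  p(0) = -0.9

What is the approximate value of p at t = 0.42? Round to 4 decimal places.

-0.8428

Midpoint: k1 = f(t_n, p_n); k2 = f(t_n + h/2, p_n + (h/2)·k1); p_{n+1} = p_n + h·k2.
t=0.000000, p=-0.900000:
  k1 = f(0.000000, -0.900000) = 0.090000
  k2 = f(0.210000, -0.881100) = 0.136179
  p ← -0.900000 + 0.42·0.136179 = -0.842805
p(0.42) ≈ -0.8428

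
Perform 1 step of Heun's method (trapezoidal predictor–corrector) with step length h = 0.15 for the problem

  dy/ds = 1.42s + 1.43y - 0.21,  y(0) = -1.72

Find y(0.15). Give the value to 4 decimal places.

Heun: k1 = f(s_n, y_n); k2 = f(s_n + h, y_n + h·k1); y_{n+1} = y_n + (h/2)·(k1 + k2).
s=0.000000, y=-1.720000:
  k1 = f(0.000000, -1.720000) = -2.669600
  k2 = f(0.150000, -2.120440) = -3.029229
  y ← -1.720000 + (0.15/2)·(-2.669600 + (-3.029229)) = -2.147412
y(0.15) ≈ -2.1474

-2.1474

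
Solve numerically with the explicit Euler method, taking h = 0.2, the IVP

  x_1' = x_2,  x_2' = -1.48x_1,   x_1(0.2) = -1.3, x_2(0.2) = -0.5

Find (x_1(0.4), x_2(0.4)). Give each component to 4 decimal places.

Euler on (x_1,x_2): x_1_{n+1} = x_1_n + h·x_1', x_2_{n+1} = x_2_n + h·x_2'.
0.200000: (-1.300000, -0.500000); f=(-0.500000, 1.924000) → (-1.400000, -0.115200)
(x_1(0.4), x_2(0.4)) ≈ (-1.4000, -0.1152)

-1.4000, -0.1152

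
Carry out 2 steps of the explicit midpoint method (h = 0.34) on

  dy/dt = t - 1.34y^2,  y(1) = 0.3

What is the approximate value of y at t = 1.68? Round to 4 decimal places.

Midpoint: k1 = f(t_n, y_n); k2 = f(t_n + h/2, y_n + (h/2)·k1); y_{n+1} = y_n + h·k2.
t=1.000000, y=0.300000:
  k1 = f(1.000000, 0.300000) = 0.879400
  k2 = f(1.170000, 0.449498) = 0.899255
  y ← 0.300000 + 0.34·0.899255 = 0.605747
t=1.340000, y=0.605747:
  k1 = f(1.340000, 0.605747) = 0.848315
  k2 = f(1.510000, 0.749960) = 0.756330
  y ← 0.605747 + 0.34·0.756330 = 0.862899
y(1.68) ≈ 0.8629

0.8629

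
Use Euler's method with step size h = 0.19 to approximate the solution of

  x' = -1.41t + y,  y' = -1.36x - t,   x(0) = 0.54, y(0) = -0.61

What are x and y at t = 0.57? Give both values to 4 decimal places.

Euler on (x,y): x_{n+1} = x_n + h·x', y_{n+1} = y_n + h·y'.
0.000000: (0.540000, -0.610000); f=(-0.610000, -0.734400) → (0.424100, -0.749536)
0.190000: (0.424100, -0.749536); f=(-1.017436, -0.766776) → (0.230787, -0.895223)
0.380000: (0.230787, -0.895223); f=(-1.431023, -0.693871) → (-0.041107, -1.027059)
(x(0.57), y(0.57)) ≈ (-0.0411, -1.0271)

-0.0411, -1.0271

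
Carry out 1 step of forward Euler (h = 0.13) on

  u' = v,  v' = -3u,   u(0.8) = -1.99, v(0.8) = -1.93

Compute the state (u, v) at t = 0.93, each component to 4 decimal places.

Euler on (u,v): u_{n+1} = u_n + h·u', v_{n+1} = v_n + h·v'.
0.800000: (-1.990000, -1.930000); f=(-1.930000, 5.970000) → (-2.240900, -1.153900)
(u(0.93), v(0.93)) ≈ (-2.2409, -1.1539)

-2.2409, -1.1539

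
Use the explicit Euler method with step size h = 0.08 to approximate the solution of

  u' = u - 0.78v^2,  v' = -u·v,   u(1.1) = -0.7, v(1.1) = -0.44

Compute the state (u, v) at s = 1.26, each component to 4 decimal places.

-0.8430, -0.4932

Euler on (u,v): u_{n+1} = u_n + h·u', v_{n+1} = v_n + h·v'.
1.100000: (-0.700000, -0.440000); f=(-0.851008, -0.308000) → (-0.768081, -0.464640)
1.180000: (-0.768081, -0.464640); f=(-0.936475, -0.356881) → (-0.842999, -0.493190)
(u(1.26), v(1.26)) ≈ (-0.8430, -0.4932)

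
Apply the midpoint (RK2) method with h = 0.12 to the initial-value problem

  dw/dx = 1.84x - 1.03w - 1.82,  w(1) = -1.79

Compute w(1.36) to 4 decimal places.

-1.1237

Midpoint: k1 = f(x_n, w_n); k2 = f(x_n + h/2, w_n + (h/2)·k1); w_{n+1} = w_n + h·k2.
x=1.000000, w=-1.790000:
  k1 = f(1.000000, -1.790000) = 1.863700
  k2 = f(1.060000, -1.678178) = 1.858923
  w ← -1.790000 + 0.12·1.858923 = -1.566929
x=1.120000, w=-1.566929:
  k1 = f(1.120000, -1.566929) = 1.854737
  k2 = f(1.180000, -1.455645) = 1.850514
  w ← -1.566929 + 0.12·1.850514 = -1.344867
x=1.240000, w=-1.344867:
  k1 = f(1.240000, -1.344867) = 1.846814
  k2 = f(1.300000, -1.234059) = 1.843080
  w ← -1.344867 + 0.12·1.843080 = -1.123698
w(1.36) ≈ -1.1237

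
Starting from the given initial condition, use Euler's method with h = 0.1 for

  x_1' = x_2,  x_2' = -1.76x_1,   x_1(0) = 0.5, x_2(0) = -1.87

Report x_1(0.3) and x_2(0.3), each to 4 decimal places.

-0.0841, -2.0337

Euler on (x_1,x_2): x_1_{n+1} = x_1_n + h·x_1', x_2_{n+1} = x_2_n + h·x_2'.
0.000000: (0.500000, -1.870000); f=(-1.870000, -0.880000) → (0.313000, -1.958000)
0.100000: (0.313000, -1.958000); f=(-1.958000, -0.550880) → (0.117200, -2.013088)
0.200000: (0.117200, -2.013088); f=(-2.013088, -0.206272) → (-0.084109, -2.033715)
(x_1(0.3), x_2(0.3)) ≈ (-0.0841, -2.0337)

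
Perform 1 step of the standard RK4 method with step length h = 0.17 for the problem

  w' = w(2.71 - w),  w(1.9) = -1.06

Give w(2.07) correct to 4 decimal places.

-2.1753

RK4: k1 = f(s_n, w_n); k2 = f(s_n + h/2, w_n + (h/2)·k1); k3 = f(s_n + h/2, w_n + (h/2)·k2); k4 = f(s_n + h, w_n + h·k3); w_{n+1} = w_n + (h/6)·(k1 + 2k2 + 2k3 + k4).
s=1.900000, w=-1.060000:
  k1 = f(1.900000, -1.060000) = -3.996200
  k2 = f(1.985000, -1.399677) = -5.752220
  k3 = f(1.985000, -1.548939) = -6.596835
  k4 = f(2.070000, -2.181462) = -10.670538
  w ← -1.060000 + (0.17/6)·(k1 + 2k2 + 2k3 + k4) = -2.175337
w(2.07) ≈ -2.1753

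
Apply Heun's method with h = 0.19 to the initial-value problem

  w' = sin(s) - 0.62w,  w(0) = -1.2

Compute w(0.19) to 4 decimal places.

Heun: k1 = f(s_n, w_n); k2 = f(s_n + h, w_n + h·k1); w_{n+1} = w_n + (h/2)·(k1 + k2).
s=0.000000, w=-1.200000:
  k1 = f(0.000000, -1.200000) = 0.744000
  k2 = f(0.190000, -1.058640) = 0.845216
  w ← -1.200000 + (0.19/2)·(0.744000 + 0.845216) = -1.049025
w(0.19) ≈ -1.0490

-1.0490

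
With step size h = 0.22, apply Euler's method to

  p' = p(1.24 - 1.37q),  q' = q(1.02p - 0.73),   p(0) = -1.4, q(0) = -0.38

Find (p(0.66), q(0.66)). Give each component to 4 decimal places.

Euler on (p,q): p_{n+1} = p_n + h·p', q_{n+1} = q_n + h·q'.
0.000000: (-1.400000, -0.380000); f=(-2.464840, 0.820040) → (-1.942265, -0.199591)
0.220000: (-1.942265, -0.199591); f=(-2.939501, 0.541114) → (-2.588955, -0.080546)
0.440000: (-2.588955, -0.080546); f=(-3.495991, 0.271500) → (-3.358073, -0.020816)
(p(0.66), q(0.66)) ≈ (-3.3581, -0.0208)

-3.3581, -0.0208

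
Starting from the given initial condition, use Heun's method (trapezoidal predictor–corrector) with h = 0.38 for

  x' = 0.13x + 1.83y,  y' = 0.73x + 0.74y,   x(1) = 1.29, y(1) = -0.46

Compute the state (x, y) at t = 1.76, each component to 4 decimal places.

1.0794, 0.0249

Heun on (x,y): k1 = f(t_n, state_n); k2 = f(t_n + h, state_n + h·k1); state_{n+1} = state_n + (h/2)·(k1 + k2).
1.000000: (1.290000, -0.460000)
  k1 = (-0.674100, 0.601300)
  predictor → (1.033842, -0.231506)
  k2 = (-0.289257, 0.583390)
  → (1.106962, -0.234909)
1.380000: (1.106962, -0.234909)
  k1 = (-0.285978, 0.634250)
  predictor → (0.998291, 0.006106)
  k2 = (0.140952, 0.733271)
  → (1.079407, 0.024920)
(x(1.76), y(1.76)) ≈ (1.0794, 0.0249)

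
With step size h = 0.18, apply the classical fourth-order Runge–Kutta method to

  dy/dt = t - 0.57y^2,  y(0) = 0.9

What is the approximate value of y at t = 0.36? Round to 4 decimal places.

0.8179

RK4: k1 = f(t_n, y_n); k2 = f(t_n + h/2, y_n + (h/2)·k1); k3 = f(t_n + h/2, y_n + (h/2)·k2); k4 = f(t_n + h, y_n + h·k3); y_{n+1} = y_n + (h/6)·(k1 + 2k2 + 2k3 + k4).
t=0.000000, y=0.900000:
  k1 = f(0.000000, 0.900000) = -0.461700
  k2 = f(0.090000, 0.858447) = -0.330051
  k3 = f(0.090000, 0.870295) = -0.341726
  k4 = f(0.180000, 0.838489) = -0.220747
  y ← 0.900000 + (0.18/6)·(k1 + 2k2 + 2k3 + k4) = 0.839220
t=0.180000, y=0.839220:
  k1 = f(0.180000, 0.839220) = -0.221445
  k2 = f(0.270000, 0.819290) = -0.112604
  k3 = f(0.270000, 0.829086) = -0.121808
  k4 = f(0.360000, 0.817295) = -0.020743
  y ← 0.839220 + (0.18/6)·(k1 + 2k2 + 2k3 + k4) = 0.817890
y(0.36) ≈ 0.8179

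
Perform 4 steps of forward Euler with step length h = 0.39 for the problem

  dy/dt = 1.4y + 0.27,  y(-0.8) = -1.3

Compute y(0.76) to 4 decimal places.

Euler: y_{n+1} = y_n + h·f(t_n, y_n).
t=-0.800000, y=-1.300000: f=-1.550000 → y ← -1.300000 + 0.39·(-1.550000) = -1.904500
t=-0.410000, y=-1.904500: f=-2.396300 → y ← -1.904500 + 0.39·(-2.396300) = -2.839057
t=-0.020000, y=-2.839057: f=-3.704680 → y ← -2.839057 + 0.39·(-3.704680) = -4.283882
t=0.370000, y=-4.283882: f=-5.727435 → y ← -4.283882 + 0.39·(-5.727435) = -6.517582
y(0.76) ≈ -6.5176

-6.5176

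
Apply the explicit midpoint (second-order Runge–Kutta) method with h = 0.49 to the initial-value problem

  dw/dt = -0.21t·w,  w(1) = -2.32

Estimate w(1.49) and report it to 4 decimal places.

Midpoint: k1 = f(t_n, w_n); k2 = f(t_n + h/2, w_n + (h/2)·k1); w_{n+1} = w_n + h·k2.
t=1.000000, w=-2.320000:
  k1 = f(1.000000, -2.320000) = 0.487200
  k2 = f(1.245000, -2.200636) = 0.575356
  w ← -2.320000 + 0.49·0.575356 = -2.038075
w(1.49) ≈ -2.0381

-2.0381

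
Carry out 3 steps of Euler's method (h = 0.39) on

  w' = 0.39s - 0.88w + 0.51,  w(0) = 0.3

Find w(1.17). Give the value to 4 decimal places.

Euler: w_{n+1} = w_n + h·f(s_n, w_n).
s=0.000000, w=0.300000: f=0.246000 → w ← 0.300000 + 0.39·0.246000 = 0.395940
s=0.390000, w=0.395940: f=0.313673 → w ← 0.395940 + 0.39·0.313673 = 0.518272
s=0.780000, w=0.518272: f=0.358120 → w ← 0.518272 + 0.39·0.358120 = 0.657939
w(1.17) ≈ 0.6579

0.6579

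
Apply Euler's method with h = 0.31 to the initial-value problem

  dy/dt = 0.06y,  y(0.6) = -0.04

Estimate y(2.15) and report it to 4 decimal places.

-0.0439

Euler: y_{n+1} = y_n + h·f(t_n, y_n).
t=0.600000, y=-0.040000: f=-0.002400 → y ← -0.040000 + 0.31·(-0.002400) = -0.040744
t=0.910000, y=-0.040744: f=-0.002445 → y ← -0.040744 + 0.31·(-0.002445) = -0.041502
t=1.220000, y=-0.041502: f=-0.002490 → y ← -0.041502 + 0.31·(-0.002490) = -0.042274
t=1.530000, y=-0.042274: f=-0.002536 → y ← -0.042274 + 0.31·(-0.002536) = -0.043060
t=1.840000, y=-0.043060: f=-0.002584 → y ← -0.043060 + 0.31·(-0.002584) = -0.043861
y(2.15) ≈ -0.0439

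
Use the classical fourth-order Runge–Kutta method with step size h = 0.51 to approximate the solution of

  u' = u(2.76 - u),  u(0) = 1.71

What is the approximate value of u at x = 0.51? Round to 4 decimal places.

RK4: k1 = f(x_n, u_n); k2 = f(x_n + h/2, u_n + (h/2)·k1); k3 = f(x_n + h/2, u_n + (h/2)·k2); k4 = f(x_n + h, u_n + h·k3); u_{n+1} = u_n + (h/6)·(k1 + 2k2 + 2k3 + k4).
x=0.000000, u=1.710000:
  k1 = f(0.000000, 1.710000) = 1.795500
  k2 = f(0.255000, 2.167852) = 1.283688
  k3 = f(0.255000, 2.037341) = 1.472303
  k4 = f(0.510000, 2.460875) = 0.736110
  u ← 1.710000 + (0.51/6)·(k1 + 2k2 + 2k3 + k4) = 2.393705
u(0.51) ≈ 2.3937

2.3937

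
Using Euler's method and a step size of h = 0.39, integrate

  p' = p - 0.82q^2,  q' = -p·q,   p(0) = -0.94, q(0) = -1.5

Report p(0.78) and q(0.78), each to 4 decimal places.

-4.1602, -3.6697

Euler on (p,q): p_{n+1} = p_n + h·p', q_{n+1} = q_n + h·q'.
0.000000: (-0.940000, -1.500000); f=(-2.785000, -1.410000) → (-2.026150, -2.049900)
0.390000: (-2.026150, -2.049900); f=(-5.471864, -4.153405) → (-4.160177, -3.669728)
(p(0.78), q(0.78)) ≈ (-4.1602, -3.6697)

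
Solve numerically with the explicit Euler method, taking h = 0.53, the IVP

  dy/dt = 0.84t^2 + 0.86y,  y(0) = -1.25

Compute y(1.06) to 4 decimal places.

Euler: y_{n+1} = y_n + h·f(t_n, y_n).
t=0.000000, y=-1.250000: f=-1.075000 → y ← -1.250000 + 0.53·(-1.075000) = -1.819750
t=0.530000, y=-1.819750: f=-1.329029 → y ← -1.819750 + 0.53·(-1.329029) = -2.524135
y(1.06) ≈ -2.5241

-2.5241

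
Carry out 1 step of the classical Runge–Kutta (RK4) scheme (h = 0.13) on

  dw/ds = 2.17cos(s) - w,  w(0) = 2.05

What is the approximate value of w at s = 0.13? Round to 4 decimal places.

2.0639

RK4: k1 = f(s_n, w_n); k2 = f(s_n + h/2, w_n + (h/2)·k1); k3 = f(s_n + h/2, w_n + (h/2)·k2); k4 = f(s_n + h, w_n + h·k3); w_{n+1} = w_n + (h/6)·(k1 + 2k2 + 2k3 + k4).
s=0.000000, w=2.050000:
  k1 = f(0.000000, 2.050000) = 0.120000
  k2 = f(0.065000, 2.057800) = 0.107617
  k3 = f(0.065000, 2.056995) = 0.108422
  k4 = f(0.130000, 2.064095) = 0.087594
  w ← 2.050000 + (0.13/6)·(k1 + 2k2 + 2k3 + k4) = 2.063860
w(0.13) ≈ 2.0639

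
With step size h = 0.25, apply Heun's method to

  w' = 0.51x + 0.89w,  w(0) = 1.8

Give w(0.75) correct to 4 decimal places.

3.6681

Heun: k1 = f(x_n, w_n); k2 = f(x_n + h, w_n + h·k1); w_{n+1} = w_n + (h/2)·(k1 + k2).
x=0.000000, w=1.800000:
  k1 = f(0.000000, 1.800000) = 1.602000
  k2 = f(0.250000, 2.200500) = 2.085945
  w ← 1.800000 + (0.25/2)·(1.602000 + 2.085945) = 2.260993
x=0.250000, w=2.260993:
  k1 = f(0.250000, 2.260993) = 2.139784
  k2 = f(0.500000, 2.795939) = 2.743386
  w ← 2.260993 + (0.25/2)·(2.139784 + 2.743386) = 2.871389
x=0.500000, w=2.871389:
  k1 = f(0.500000, 2.871389) = 2.810537
  k2 = f(0.750000, 3.574023) = 3.563381
  w ← 2.871389 + (0.25/2)·(2.810537 + 3.563381) = 3.668129
w(0.75) ≈ 3.6681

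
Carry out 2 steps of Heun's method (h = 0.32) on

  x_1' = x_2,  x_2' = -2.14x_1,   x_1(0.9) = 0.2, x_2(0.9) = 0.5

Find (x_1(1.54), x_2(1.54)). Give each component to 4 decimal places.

0.3997, 0.0430

Heun on (x_1,x_2): k1 = f(s_n, state_n); k2 = f(s_n + h, state_n + h·k1); state_{n+1} = state_n + (h/2)·(k1 + k2).
0.900000: (0.200000, 0.500000)
  k1 = (0.500000, -0.428000)
  predictor → (0.360000, 0.363040)
  k2 = (0.363040, -0.770400)
  → (0.338086, 0.308256)
1.220000: (0.338086, 0.308256)
  k1 = (0.308256, -0.723505)
  predictor → (0.436728, 0.076734)
  k2 = (0.076734, -0.934599)
  → (0.399685, 0.042959)
(x_1(1.54), x_2(1.54)) ≈ (0.3997, 0.0430)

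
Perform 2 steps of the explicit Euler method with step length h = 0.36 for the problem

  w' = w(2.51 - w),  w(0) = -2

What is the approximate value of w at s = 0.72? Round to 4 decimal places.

-19.9005

Euler: w_{n+1} = w_n + h·f(s_n, w_n).
s=0.000000, w=-2.000000: f=-9.020000 → w ← -2.000000 + 0.36·(-9.020000) = -5.247200
s=0.360000, w=-5.247200: f=-40.703580 → w ← -5.247200 + 0.36·(-40.703580) = -19.900489
w(0.72) ≈ -19.9005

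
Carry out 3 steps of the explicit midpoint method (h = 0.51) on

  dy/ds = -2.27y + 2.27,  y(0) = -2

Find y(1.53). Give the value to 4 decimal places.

Midpoint: k1 = f(s_n, y_n); k2 = f(s_n + h/2, y_n + (h/2)·k1); y_{n+1} = y_n + h·k2.
s=0.000000, y=-2.000000:
  k1 = f(0.000000, -2.000000) = 6.810000
  k2 = f(0.255000, -0.263450) = 2.868031
  y ← -2.000000 + 0.51·2.868031 = -0.537304
s=0.510000, y=-0.537304:
  k1 = f(0.510000, -0.537304) = 3.489680
  k2 = f(0.765000, 0.352564) = 1.469679
  y ← -0.537304 + 0.51·1.469679 = 0.212232
s=1.020000, y=0.212232:
  k1 = f(1.020000, 0.212232) = 1.788233
  k2 = f(1.275000, 0.668232) = 0.753114
  y ← 0.212232 + 0.51·0.753114 = 0.596320
y(1.53) ≈ 0.5963

0.5963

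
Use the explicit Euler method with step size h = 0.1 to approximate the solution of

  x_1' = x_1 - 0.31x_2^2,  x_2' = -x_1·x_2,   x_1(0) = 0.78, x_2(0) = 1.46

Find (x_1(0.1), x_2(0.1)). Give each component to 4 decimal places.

Euler on (x_1,x_2): x_1_{n+1} = x_1_n + h·x_1', x_2_{n+1} = x_2_n + h·x_2'.
0.000000: (0.780000, 1.460000); f=(0.119204, -1.138800) → (0.791920, 1.346120)
(x_1(0.1), x_2(0.1)) ≈ (0.7919, 1.3461)

0.7919, 1.3461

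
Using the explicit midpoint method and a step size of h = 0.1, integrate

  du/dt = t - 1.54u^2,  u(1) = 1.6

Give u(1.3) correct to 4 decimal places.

Midpoint: k1 = f(t_n, u_n); k2 = f(t_n + h/2, u_n + (h/2)·k1); u_{n+1} = u_n + h·k2.
t=1.000000, u=1.600000:
  k1 = f(1.000000, 1.600000) = -2.942400
  k2 = f(1.050000, 1.452880) = -2.200725
  u ← 1.600000 + 0.1·(-2.200725) = 1.379928
t=1.100000, u=1.379928:
  k1 = f(1.100000, 1.379928) = -1.832468
  k2 = f(1.150000, 1.288304) = -1.405980
  u ← 1.379928 + 0.1·(-1.405980) = 1.239329
t=1.200000, u=1.239329:
  k1 = f(1.200000, 1.239329) = -1.165344
  k2 = f(1.250000, 1.181062) = -0.898159
  u ← 1.239329 + 0.1·(-0.898159) = 1.149514
u(1.3) ≈ 1.1495

1.1495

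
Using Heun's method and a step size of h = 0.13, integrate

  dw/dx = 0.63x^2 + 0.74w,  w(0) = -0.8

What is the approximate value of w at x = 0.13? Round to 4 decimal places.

Heun: k1 = f(x_n, w_n); k2 = f(x_n + h, w_n + h·k1); w_{n+1} = w_n + (h/2)·(k1 + k2).
x=0.000000, w=-0.800000:
  k1 = f(0.000000, -0.800000) = -0.592000
  k2 = f(0.130000, -0.876960) = -0.638303
  w ← -0.800000 + (0.13/2)·(-0.592000 + (-0.638303)) = -0.879970
w(0.13) ≈ -0.8800

-0.8800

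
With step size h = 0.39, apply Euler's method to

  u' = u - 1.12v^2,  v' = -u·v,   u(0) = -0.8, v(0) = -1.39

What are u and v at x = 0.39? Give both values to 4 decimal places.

-1.9559, -1.8237

Euler on (u,v): u_{n+1} = u_n + h·u', v_{n+1} = v_n + h·v'.
0.000000: (-0.800000, -1.390000); f=(-2.963952, -1.112000) → (-1.955941, -1.823680)
(u(0.39), v(0.39)) ≈ (-1.9559, -1.8237)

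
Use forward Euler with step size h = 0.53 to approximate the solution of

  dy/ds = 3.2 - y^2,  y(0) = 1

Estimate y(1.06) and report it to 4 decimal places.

1.3755

Euler: y_{n+1} = y_n + h·f(s_n, y_n).
s=0.000000, y=1.000000: f=2.200000 → y ← 1.000000 + 0.53·2.200000 = 2.166000
s=0.530000, y=2.166000: f=-1.491556 → y ← 2.166000 + 0.53·(-1.491556) = 1.375475
y(1.06) ≈ 1.3755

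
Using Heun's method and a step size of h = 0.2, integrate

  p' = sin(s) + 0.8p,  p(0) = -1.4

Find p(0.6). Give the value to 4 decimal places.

-2.0567

Heun: k1 = f(s_n, p_n); k2 = f(s_n + h, p_n + h·k1); p_{n+1} = p_n + (h/2)·(k1 + k2).
s=0.000000, p=-1.400000:
  k1 = f(0.000000, -1.400000) = -1.120000
  k2 = f(0.200000, -1.624000) = -1.100531
  p ← -1.400000 + (0.2/2)·(-1.120000 + (-1.100531)) = -1.622053
s=0.200000, p=-1.622053:
  k1 = f(0.200000, -1.622053) = -1.098973
  k2 = f(0.400000, -1.841848) = -1.084060
  p ← -1.622053 + (0.2/2)·(-1.098973 + (-1.084060)) = -1.840356
s=0.400000, p=-1.840356:
  k1 = f(0.400000, -1.840356) = -1.082867
  k2 = f(0.600000, -2.056930) = -1.080901
  p ← -1.840356 + (0.2/2)·(-1.082867 + (-1.080901)) = -2.056733
p(0.6) ≈ -2.0567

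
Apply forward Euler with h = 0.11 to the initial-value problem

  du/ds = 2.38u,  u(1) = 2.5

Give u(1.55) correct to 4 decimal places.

7.9964

Euler: u_{n+1} = u_n + h·f(s_n, u_n).
s=1.000000, u=2.500000: f=5.950000 → u ← 2.500000 + 0.11·5.950000 = 3.154500
s=1.110000, u=3.154500: f=7.507710 → u ← 3.154500 + 0.11·7.507710 = 3.980348
s=1.220000, u=3.980348: f=9.473228 → u ← 3.980348 + 0.11·9.473228 = 5.022403
s=1.330000, u=5.022403: f=11.953320 → u ← 5.022403 + 0.11·11.953320 = 6.337268
s=1.440000, u=6.337268: f=15.082699 → u ← 6.337268 + 0.11·15.082699 = 7.996365
u(1.55) ≈ 7.9964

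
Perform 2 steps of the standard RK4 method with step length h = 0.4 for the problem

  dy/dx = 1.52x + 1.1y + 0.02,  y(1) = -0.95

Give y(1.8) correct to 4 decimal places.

0.3510

RK4: k1 = f(x_n, y_n); k2 = f(x_n + h/2, y_n + (h/2)·k1); k3 = f(x_n + h/2, y_n + (h/2)·k2); k4 = f(x_n + h, y_n + h·k3); y_{n+1} = y_n + (h/6)·(k1 + 2k2 + 2k3 + k4).
x=1.000000, y=-0.950000:
  k1 = f(1.000000, -0.950000) = 0.495000
  k2 = f(1.200000, -0.851000) = 0.907900
  k3 = f(1.200000, -0.768420) = 0.998738
  k4 = f(1.400000, -0.550505) = 1.542445
  y ← -0.950000 + (0.4/6)·(k1 + 2k2 + 2k3 + k4) = -0.559952
x=1.400000, y=-0.559952:
  k1 = f(1.400000, -0.559952) = 1.532053
  k2 = f(1.600000, -0.253541) = 2.173104
  k3 = f(1.600000, -0.125331) = 2.314136
  k4 = f(1.800000, 0.365702) = 3.158273
  y ← -0.559952 + (0.4/6)·(k1 + 2k2 + 2k3 + k4) = 0.351035
y(1.8) ≈ 0.3510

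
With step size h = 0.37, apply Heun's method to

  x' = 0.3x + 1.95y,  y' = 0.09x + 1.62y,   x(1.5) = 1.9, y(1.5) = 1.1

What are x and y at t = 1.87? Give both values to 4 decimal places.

3.2210, 2.0559

Heun on (x,y): k1 = f(t_n, state_n); k2 = f(t_n + h, state_n + h·k1); state_{n+1} = state_n + (h/2)·(k1 + k2).
1.500000: (1.900000, 1.100000)
  k1 = (2.715000, 1.953000)
  predictor → (2.904550, 1.822610)
  k2 = (4.425454, 3.214038)
  → (3.220984, 2.055902)
(x(1.87), y(1.87)) ≈ (3.2210, 2.0559)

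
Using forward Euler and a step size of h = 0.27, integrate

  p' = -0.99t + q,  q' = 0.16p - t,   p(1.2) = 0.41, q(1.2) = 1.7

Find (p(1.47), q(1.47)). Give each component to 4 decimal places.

0.5482, 1.3937

Euler on (p,q): p_{n+1} = p_n + h·p', q_{n+1} = q_n + h·q'.
1.200000: (0.410000, 1.700000); f=(0.512000, -1.134400) → (0.548240, 1.393712)
(p(1.47), q(1.47)) ≈ (0.5482, 1.3937)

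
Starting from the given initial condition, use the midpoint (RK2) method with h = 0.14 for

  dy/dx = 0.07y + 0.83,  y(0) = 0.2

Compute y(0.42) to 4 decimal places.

Midpoint: k1 = f(x_n, y_n); k2 = f(x_n + h/2, y_n + (h/2)·k1); y_{n+1} = y_n + h·k2.
x=0.000000, y=0.200000:
  k1 = f(0.000000, 0.200000) = 0.844000
  k2 = f(0.070000, 0.259080) = 0.848136
  y ← 0.200000 + 0.14·0.848136 = 0.318739
x=0.140000, y=0.318739:
  k1 = f(0.140000, 0.318739) = 0.852312
  k2 = f(0.210000, 0.378401) = 0.856488
  y ← 0.318739 + 0.14·0.856488 = 0.438647
x=0.280000, y=0.438647:
  k1 = f(0.280000, 0.438647) = 0.860705
  k2 = f(0.350000, 0.498897) = 0.864923
  y ← 0.438647 + 0.14·0.864923 = 0.559736
y(0.42) ≈ 0.5597

0.5597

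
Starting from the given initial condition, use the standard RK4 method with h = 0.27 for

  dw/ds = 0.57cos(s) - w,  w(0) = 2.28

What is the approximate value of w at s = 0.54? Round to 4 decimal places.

RK4: k1 = f(s_n, w_n); k2 = f(s_n + h/2, w_n + (h/2)·k1); k3 = f(s_n + h/2, w_n + (h/2)·k2); k4 = f(s_n + h, w_n + h·k3); w_{n+1} = w_n + (h/6)·(k1 + 2k2 + 2k3 + k4).
s=0.000000, w=2.280000:
  k1 = f(0.000000, 2.280000) = -1.710000
  k2 = f(0.135000, 2.049150) = -1.484336
  k3 = f(0.135000, 2.079615) = -1.514801
  k4 = f(0.270000, 1.871004) = -1.321654
  w ← 2.280000 + (0.27/6)·(k1 + 2k2 + 2k3 + k4) = 1.873653
s=0.270000, w=1.873653:
  k1 = f(0.270000, 1.873653) = -1.324304
  k2 = f(0.405000, 1.694872) = -1.170984
  k3 = f(0.405000, 1.715570) = -1.191682
  k4 = f(0.540000, 1.551899) = -1.063005
  w ← 1.873653 + (0.27/6)·(k1 + 2k2 + 2k3 + k4) = 1.553584
w(0.54) ≈ 1.5536

1.5536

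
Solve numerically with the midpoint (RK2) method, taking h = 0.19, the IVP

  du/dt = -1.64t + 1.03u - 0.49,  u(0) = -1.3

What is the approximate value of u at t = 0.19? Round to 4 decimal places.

-1.7111

Midpoint: k1 = f(t_n, u_n); k2 = f(t_n + h/2, u_n + (h/2)·k1); u_{n+1} = u_n + h·k2.
t=0.000000, u=-1.300000:
  k1 = f(0.000000, -1.300000) = -1.829000
  k2 = f(0.095000, -1.473755) = -2.163768
  u ← -1.300000 + 0.19·(-2.163768) = -1.711116
u(0.19) ≈ -1.7111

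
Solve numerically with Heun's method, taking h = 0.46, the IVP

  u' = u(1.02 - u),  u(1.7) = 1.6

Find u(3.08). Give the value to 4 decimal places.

Heun: k1 = f(s_n, u_n); k2 = f(s_n + h, u_n + h·k1); u_{n+1} = u_n + (h/2)·(k1 + k2).
s=1.700000, u=1.600000:
  k1 = f(1.700000, 1.600000) = -0.928000
  k2 = f(2.160000, 1.173120) = -0.179628
  u ← 1.600000 + (0.46/2)·(-0.928000 + (-0.179628)) = 1.345246
s=2.160000, u=1.345246:
  k1 = f(2.160000, 1.345246) = -0.437535
  k2 = f(2.620000, 1.143979) = -0.141830
  u ← 1.345246 + (0.46/2)·(-0.437535 + (-0.141830)) = 1.211992
s=2.620000, u=1.211992:
  k1 = f(2.620000, 1.211992) = -0.232692
  k2 = f(3.080000, 1.104953) = -0.093869
  u ← 1.211992 + (0.46/2)·(-0.232692 + (-0.093869)) = 1.136882
u(3.08) ≈ 1.1369

1.1369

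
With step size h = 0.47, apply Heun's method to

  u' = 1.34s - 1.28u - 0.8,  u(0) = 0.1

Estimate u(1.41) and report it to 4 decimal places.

Heun: k1 = f(s_n, u_n); k2 = f(s_n + h, u_n + h·k1); u_{n+1} = u_n + (h/2)·(k1 + k2).
s=0.000000, u=0.100000:
  k1 = f(0.000000, 0.100000) = -0.928000
  k2 = f(0.470000, -0.336160) = 0.260085
  u ← 0.100000 + (0.47/2)·(-0.928000 + 0.260085) = -0.056960
s=0.470000, u=-0.056960:
  k1 = f(0.470000, -0.056960) = -0.097291
  k2 = f(0.940000, -0.102687) = 0.591039
  u ← -0.056960 + (0.47/2)·(-0.097291 + 0.591039) = 0.059071
s=0.940000, u=0.059071:
  k1 = f(0.940000, 0.059071) = 0.383989
  k2 = f(1.410000, 0.239546) = 0.782781
  u ← 0.059071 + (0.47/2)·(0.383989 + 0.782781) = 0.333262
u(1.41) ≈ 0.3333

0.3333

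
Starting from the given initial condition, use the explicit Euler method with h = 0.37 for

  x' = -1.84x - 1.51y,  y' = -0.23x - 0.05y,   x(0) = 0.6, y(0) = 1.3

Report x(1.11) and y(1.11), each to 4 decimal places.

-0.9700, 1.2974

Euler on (x,y): x_{n+1} = x_n + h·x', y_{n+1} = y_n + h·y'.
0.000000: (0.600000, 1.300000); f=(-3.067000, -0.203000) → (-0.534790, 1.224890)
0.370000: (-0.534790, 1.224890); f=(-0.865570, 0.061757) → (-0.855051, 1.247740)
0.740000: (-0.855051, 1.247740); f=(-0.310794, 0.134275) → (-0.970045, 1.297422)
(x(1.11), y(1.11)) ≈ (-0.9700, 1.2974)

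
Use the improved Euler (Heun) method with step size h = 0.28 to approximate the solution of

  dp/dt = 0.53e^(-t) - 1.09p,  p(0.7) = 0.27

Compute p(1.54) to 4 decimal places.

Heun: k1 = f(t_n, p_n); k2 = f(t_n + h, p_n + h·k1); p_{n+1} = p_n + (h/2)·(k1 + k2).
t=0.700000, p=0.270000:
  k1 = f(0.700000, 0.270000) = -0.031110
  k2 = f(0.980000, 0.261289) = -0.085890
  p ← 0.270000 + (0.28/2)·(-0.031110 + (-0.085890)) = 0.253620
t=0.980000, p=0.253620:
  k1 = f(0.980000, 0.253620) = -0.077531
  k2 = f(1.260000, 0.231911) = -0.102447
  p ← 0.253620 + (0.28/2)·(-0.077531 + (-0.102447)) = 0.228423
t=1.260000, p=0.228423:
  k1 = f(1.260000, 0.228423) = -0.098645
  k2 = f(1.540000, 0.200803) = -0.105253
  p ← 0.228423 + (0.28/2)·(-0.098645 + (-0.105253)) = 0.199877
p(1.54) ≈ 0.1999

0.1999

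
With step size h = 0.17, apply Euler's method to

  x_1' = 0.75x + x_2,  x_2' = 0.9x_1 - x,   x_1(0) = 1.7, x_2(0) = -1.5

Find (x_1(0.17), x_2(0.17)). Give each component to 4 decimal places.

Euler on (x_1,x_2): x_1_{n+1} = x_1_n + h·x_1', x_2_{n+1} = x_2_n + h·x_2'.
0.000000: (1.700000, -1.500000); f=(-1.500000, 1.530000) → (1.445000, -1.239900)
(x_1(0.17), x_2(0.17)) ≈ (1.4450, -1.2399)

1.4450, -1.2399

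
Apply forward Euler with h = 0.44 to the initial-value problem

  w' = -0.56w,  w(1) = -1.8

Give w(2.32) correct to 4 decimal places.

Euler: w_{n+1} = w_n + h·f(x_n, w_n).
x=1.000000, w=-1.800000: f=1.008000 → w ← -1.800000 + 0.44·1.008000 = -1.356480
x=1.440000, w=-1.356480: f=0.759629 → w ← -1.356480 + 0.44·0.759629 = -1.022243
x=1.880000, w=-1.022243: f=0.572456 → w ← -1.022243 + 0.44·0.572456 = -0.770363
w(2.32) ≈ -0.7704

-0.7704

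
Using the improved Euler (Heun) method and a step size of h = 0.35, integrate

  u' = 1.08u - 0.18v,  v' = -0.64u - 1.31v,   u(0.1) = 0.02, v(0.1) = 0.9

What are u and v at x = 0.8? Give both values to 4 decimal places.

Heun on (u,v): k1 = f(x_n, state_n); k2 = f(x_n + h, state_n + h·k1); state_{n+1} = state_n + (h/2)·(k1 + k2).
0.100000: (0.020000, 0.900000)
  k1 = (-0.140400, -1.191800)
  predictor → (-0.029140, 0.482870)
  k2 = (-0.118388, -0.613910)
  → (-0.025288, 0.584001)
0.450000: (-0.025288, 0.584001)
  k1 = (-0.132431, -0.748857)
  predictor → (-0.071639, 0.321901)
  k2 = (-0.135312, -0.375841)
  → (-0.072143, 0.387179)
(u(0.8), v(0.8)) ≈ (-0.0721, 0.3872)

-0.0721, 0.3872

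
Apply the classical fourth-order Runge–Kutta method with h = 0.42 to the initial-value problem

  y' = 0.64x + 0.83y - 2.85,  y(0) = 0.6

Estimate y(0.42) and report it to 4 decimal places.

-0.5182

RK4: k1 = f(x_n, y_n); k2 = f(x_n + h/2, y_n + (h/2)·k1); k3 = f(x_n + h/2, y_n + (h/2)·k2); k4 = f(x_n + h, y_n + h·k3); y_{n+1} = y_n + (h/6)·(k1 + 2k2 + 2k3 + k4).
x=0.000000, y=0.600000:
  k1 = f(0.000000, 0.600000) = -2.352000
  k2 = f(0.210000, 0.106080) = -2.627554
  k3 = f(0.210000, 0.048214) = -2.675583
  k4 = f(0.420000, -0.523745) = -3.015908
  y ← 0.600000 + (0.42/6)·(k1 + 2k2 + 2k3 + k4) = -0.518193
y(0.42) ≈ -0.5182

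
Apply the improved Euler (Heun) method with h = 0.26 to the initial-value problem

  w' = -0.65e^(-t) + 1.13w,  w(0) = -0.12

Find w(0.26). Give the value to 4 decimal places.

Heun: k1 = f(t_n, w_n); k2 = f(t_n + h, w_n + h·k1); w_{n+1} = w_n + (h/2)·(k1 + k2).
t=0.000000, w=-0.120000:
  k1 = f(0.000000, -0.120000) = -0.785600
  k2 = f(0.260000, -0.324256) = -0.867593
  w ← -0.120000 + (0.26/2)·(-0.785600 + (-0.867593)) = -0.334915
w(0.26) ≈ -0.3349

-0.3349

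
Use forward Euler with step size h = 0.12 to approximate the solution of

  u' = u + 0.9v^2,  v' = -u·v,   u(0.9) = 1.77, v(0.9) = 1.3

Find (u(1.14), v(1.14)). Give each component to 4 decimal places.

Euler on (u,v): u_{n+1} = u_n + h·u', v_{n+1} = v_n + h·v'.
0.900000: (1.770000, 1.300000); f=(3.291000, -2.301000) → (2.164920, 1.023880)
1.020000: (2.164920, 1.023880); f=(3.108417, -2.216618) → (2.537930, 0.757886)
(u(1.14), v(1.14)) ≈ (2.5379, 0.7579)

2.5379, 0.7579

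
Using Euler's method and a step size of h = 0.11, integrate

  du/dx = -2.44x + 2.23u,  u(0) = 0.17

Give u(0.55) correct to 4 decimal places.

Euler: u_{n+1} = u_n + h·f(x_n, u_n).
x=0.000000, u=0.170000: f=0.379100 → u ← 0.170000 + 0.11·0.379100 = 0.211701
x=0.110000, u=0.211701: f=0.203693 → u ← 0.211701 + 0.11·0.203693 = 0.234107
x=0.220000, u=0.234107: f=-0.014741 → u ← 0.234107 + 0.11·(-0.014741) = 0.232486
x=0.330000, u=0.232486: f=-0.286757 → u ← 0.232486 + 0.11·(-0.286757) = 0.200943
x=0.440000, u=0.200943: f=-0.625498 → u ← 0.200943 + 0.11·(-0.625498) = 0.132138
u(0.55) ≈ 0.1321

0.1321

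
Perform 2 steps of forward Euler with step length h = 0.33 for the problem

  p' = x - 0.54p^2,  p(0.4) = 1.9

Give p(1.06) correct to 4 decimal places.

1.2859

Euler: p_{n+1} = p_n + h·f(x_n, p_n).
x=0.400000, p=1.900000: f=-1.549400 → p ← 1.900000 + 0.33·(-1.549400) = 1.388698
x=0.730000, p=1.388698: f=-0.311380 → p ← 1.388698 + 0.33·(-0.311380) = 1.285942
p(1.06) ≈ 1.2859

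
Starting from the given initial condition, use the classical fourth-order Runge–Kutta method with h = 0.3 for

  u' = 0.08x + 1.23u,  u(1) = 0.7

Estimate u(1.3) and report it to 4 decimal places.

RK4: k1 = f(x_n, u_n); k2 = f(x_n + h/2, u_n + (h/2)·k1); k3 = f(x_n + h/2, u_n + (h/2)·k2); k4 = f(x_n + h, u_n + h·k3); u_{n+1} = u_n + (h/6)·(k1 + 2k2 + 2k3 + k4).
x=1.000000, u=0.700000:
  k1 = f(1.000000, 0.700000) = 0.941000
  k2 = f(1.150000, 0.841150) = 1.126615
  k3 = f(1.150000, 0.868992) = 1.160860
  k4 = f(1.300000, 1.048258) = 1.393357
  u ← 0.700000 + (0.3/6)·(k1 + 2k2 + 2k3 + k4) = 1.045465
u(1.3) ≈ 1.0455

1.0455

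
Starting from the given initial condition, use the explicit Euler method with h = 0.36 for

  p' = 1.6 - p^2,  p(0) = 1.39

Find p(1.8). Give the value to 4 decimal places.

Euler: p_{n+1} = p_n + h·f(s_n, p_n).
s=0.000000, p=1.390000: f=-0.332100 → p ← 1.390000 + 0.36·(-0.332100) = 1.270444
s=0.360000, p=1.270444: f=-0.014028 → p ← 1.270444 + 0.36·(-0.014028) = 1.265394
s=0.720000, p=1.265394: f=-0.001222 → p ← 1.265394 + 0.36·(-0.001222) = 1.264954
s=1.080000, p=1.264954: f=-0.000109 → p ← 1.264954 + 0.36·(-0.000109) = 1.264915
s=1.440000, p=1.264915: f=-0.000010 → p ← 1.264915 + 0.36·(-0.000010) = 1.264911
p(1.8) ≈ 1.2649

1.2649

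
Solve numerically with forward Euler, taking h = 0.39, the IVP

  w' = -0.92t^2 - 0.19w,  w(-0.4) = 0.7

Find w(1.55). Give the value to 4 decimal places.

Euler: w_{n+1} = w_n + h·f(t_n, w_n).
t=-0.400000, w=0.700000: f=-0.280200 → w ← 0.700000 + 0.39·(-0.280200) = 0.590722
t=-0.010000, w=0.590722: f=-0.112329 → w ← 0.590722 + 0.39·(-0.112329) = 0.546914
t=0.380000, w=0.546914: f=-0.236762 → w ← 0.546914 + 0.39·(-0.236762) = 0.454577
t=0.770000, w=0.454577: f=-0.631838 → w ← 0.454577 + 0.39·(-0.631838) = 0.208160
t=1.160000, w=0.208160: f=-1.277502 → w ← 0.208160 + 0.39·(-1.277502) = -0.290066
w(1.55) ≈ -0.2901

-0.2901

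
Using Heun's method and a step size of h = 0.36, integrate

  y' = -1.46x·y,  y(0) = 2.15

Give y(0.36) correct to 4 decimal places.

Heun: k1 = f(x_n, y_n); k2 = f(x_n + h, y_n + h·k1); y_{n+1} = y_n + (h/2)·(k1 + k2).
x=0.000000, y=2.150000:
  k1 = f(0.000000, 2.150000) = 0.000000
  k2 = f(0.360000, 2.150000) = -1.130040
  y ← 2.150000 + (0.36/2)·(0.000000 + (-1.130040)) = 1.946593
y(0.36) ≈ 1.9466

1.9466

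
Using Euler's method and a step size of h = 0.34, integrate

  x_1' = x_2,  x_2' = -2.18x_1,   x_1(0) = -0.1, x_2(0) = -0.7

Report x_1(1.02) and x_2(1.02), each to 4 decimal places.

Euler on (x_1,x_2): x_1_{n+1} = x_1_n + h·x_1', x_2_{n+1} = x_2_n + h·x_2'.
0.000000: (-0.100000, -0.700000); f=(-0.700000, 0.218000) → (-0.338000, -0.625880)
0.340000: (-0.338000, -0.625880); f=(-0.625880, 0.736840) → (-0.550799, -0.375354)
0.680000: (-0.550799, -0.375354); f=(-0.375354, 1.200742) → (-0.678420, 0.032898)
(x_1(1.02), x_2(1.02)) ≈ (-0.6784, 0.0329)

-0.6784, 0.0329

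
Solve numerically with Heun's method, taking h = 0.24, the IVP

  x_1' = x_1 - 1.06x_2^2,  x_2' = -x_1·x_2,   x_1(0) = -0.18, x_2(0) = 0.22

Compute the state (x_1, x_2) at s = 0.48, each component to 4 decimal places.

Heun on (x_1,x_2): k1 = f(s_n, state_n); k2 = f(s_n + h, state_n + h·k1); state_{n+1} = state_n + (h/2)·(k1 + k2).
0.000000: (-0.180000, 0.220000)
  k1 = (-0.231304, 0.039600)
  predictor → (-0.235513, 0.229504)
  k2 = (-0.291345, 0.054051)
  → (-0.242718, 0.231238)
0.240000: (-0.242718, 0.231238)
  k1 = (-0.299397, 0.056126)
  predictor → (-0.314573, 0.244708)
  k2 = (-0.378048, 0.076979)
  → (-0.324011, 0.247211)
(x_1(0.48), x_2(0.48)) ≈ (-0.3240, 0.2472)

-0.3240, 0.2472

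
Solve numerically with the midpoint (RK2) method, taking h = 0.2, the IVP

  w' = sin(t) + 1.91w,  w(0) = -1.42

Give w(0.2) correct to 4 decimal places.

Midpoint: k1 = f(t_n, w_n); k2 = f(t_n + h/2, w_n + (h/2)·k1); w_{n+1} = w_n + h·k2.
t=0.000000, w=-1.420000:
  k1 = f(0.000000, -1.420000) = -2.712200
  k2 = f(0.100000, -1.691220) = -3.130397
  w ← -1.420000 + 0.2·(-3.130397) = -2.046079
w(0.2) ≈ -2.0461

-2.0461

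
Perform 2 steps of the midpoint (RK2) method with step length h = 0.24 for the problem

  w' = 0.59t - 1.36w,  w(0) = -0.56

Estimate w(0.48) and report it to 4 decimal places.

Midpoint: k1 = f(t_n, w_n); k2 = f(t_n + h/2, w_n + (h/2)·k1); w_{n+1} = w_n + h·k2.
t=0.000000, w=-0.560000:
  k1 = f(0.000000, -0.560000) = 0.761600
  k2 = f(0.120000, -0.468608) = 0.708107
  w ← -0.560000 + 0.24·0.708107 = -0.390054
t=0.240000, w=-0.390054:
  k1 = f(0.240000, -0.390054) = 0.672074
  k2 = f(0.360000, -0.309405) = 0.633191
  w ← -0.390054 + 0.24·0.633191 = -0.238088
w(0.48) ≈ -0.2381

-0.2381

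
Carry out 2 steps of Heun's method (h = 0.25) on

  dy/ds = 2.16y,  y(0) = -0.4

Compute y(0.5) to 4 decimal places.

-1.1368

Heun: k1 = f(s_n, y_n); k2 = f(s_n + h, y_n + h·k1); y_{n+1} = y_n + (h/2)·(k1 + k2).
s=0.000000, y=-0.400000:
  k1 = f(0.000000, -0.400000) = -0.864000
  k2 = f(0.250000, -0.616000) = -1.330560
  y ← -0.400000 + (0.25/2)·(-0.864000 + (-1.330560)) = -0.674320
s=0.250000, y=-0.674320:
  k1 = f(0.250000, -0.674320) = -1.456531
  k2 = f(0.500000, -1.038453) = -2.243058
  y ← -0.674320 + (0.25/2)·(-1.456531 + (-2.243058)) = -1.136769
y(0.5) ≈ -1.1368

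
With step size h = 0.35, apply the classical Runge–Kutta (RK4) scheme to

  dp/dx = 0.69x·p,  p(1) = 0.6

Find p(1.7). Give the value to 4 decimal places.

RK4: k1 = f(x_n, p_n); k2 = f(x_n + h/2, p_n + (h/2)·k1); k3 = f(x_n + h/2, p_n + (h/2)·k2); k4 = f(x_n + h, p_n + h·k3); p_{n+1} = p_n + (h/6)·(k1 + 2k2 + 2k3 + k4).
x=1.000000, p=0.600000:
  k1 = f(1.000000, 0.600000) = 0.414000
  k2 = f(1.175000, 0.672450) = 0.545189
  k3 = f(1.175000, 0.695408) = 0.563802
  k4 = f(1.350000, 0.797331) = 0.742714
  p ← 0.600000 + (0.35/6)·(k1 + 2k2 + 2k3 + k4) = 0.796857
x=1.350000, p=0.796857:
  k1 = f(1.350000, 0.796857) = 0.742273
  k2 = f(1.525000, 0.926755) = 0.975178
  k3 = f(1.525000, 0.967513) = 1.018066
  k4 = f(1.700000, 1.153180) = 1.352681
  p ← 0.796857 + (0.35/6)·(k1 + 2k2 + 2k3 + k4) = 1.151608
p(1.7) ≈ 1.1516

1.1516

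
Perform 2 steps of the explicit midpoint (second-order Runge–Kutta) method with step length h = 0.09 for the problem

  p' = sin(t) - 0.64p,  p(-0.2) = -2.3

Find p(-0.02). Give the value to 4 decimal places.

Midpoint: k1 = f(t_n, p_n); k2 = f(t_n + h/2, p_n + (h/2)·k1); p_{n+1} = p_n + h·k2.
t=-0.200000, p=-2.300000:
  k1 = f(-0.200000, -2.300000) = 1.273331
  k2 = f(-0.155000, -2.242700) = 1.280948
  p ← -2.300000 + 0.09·1.280948 = -2.184715
t=-0.110000, p=-2.184715:
  k1 = f(-0.110000, -2.184715) = 1.288439
  k2 = f(-0.065000, -2.126735) = 1.296156
  p ← -2.184715 + 0.09·1.296156 = -2.068061
p(-0.02) ≈ -2.0681

-2.0681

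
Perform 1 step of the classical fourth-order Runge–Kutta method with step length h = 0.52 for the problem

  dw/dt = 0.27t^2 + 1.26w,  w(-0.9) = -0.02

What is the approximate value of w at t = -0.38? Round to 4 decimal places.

0.0546

RK4: k1 = f(t_n, w_n); k2 = f(t_n + h/2, w_n + (h/2)·k1); k3 = f(t_n + h/2, w_n + (h/2)·k2); k4 = f(t_n + h, w_n + h·k3); w_{n+1} = w_n + (h/6)·(k1 + 2k2 + 2k3 + k4).
t=-0.900000, w=-0.020000:
  k1 = f(-0.900000, -0.020000) = 0.193500
  k2 = f(-0.640000, 0.030310) = 0.148783
  k3 = f(-0.640000, 0.018683) = 0.134133
  k4 = f(-0.380000, 0.049749) = 0.101672
  w ← -0.020000 + (0.52/6)·(k1 + 2k2 + 2k3 + k4) = 0.054620
w(-0.38) ≈ 0.0546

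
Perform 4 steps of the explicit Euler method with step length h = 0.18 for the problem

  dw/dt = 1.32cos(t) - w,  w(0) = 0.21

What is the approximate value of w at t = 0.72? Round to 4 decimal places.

Euler: w_{n+1} = w_n + h·f(t_n, w_n).
t=0.000000, w=0.210000: f=1.110000 → w ← 0.210000 + 0.18·1.110000 = 0.409800
t=0.180000, w=0.409800: f=0.888874 → w ← 0.409800 + 0.18·0.888874 = 0.569797
t=0.360000, w=0.569797: f=0.665587 → w ← 0.569797 + 0.18·0.665587 = 0.689603
t=0.540000, w=0.689603: f=0.442573 → w ← 0.689603 + 0.18·0.442573 = 0.769266
w(0.72) ≈ 0.7693

0.7693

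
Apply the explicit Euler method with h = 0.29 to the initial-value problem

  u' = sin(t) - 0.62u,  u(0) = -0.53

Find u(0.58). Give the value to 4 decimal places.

-0.2736

Euler: u_{n+1} = u_n + h·f(t_n, u_n).
t=0.000000, u=-0.530000: f=0.328600 → u ← -0.530000 + 0.29·0.328600 = -0.434706
t=0.290000, u=-0.434706: f=0.555470 → u ← -0.434706 + 0.29·0.555470 = -0.273620
u(0.58) ≈ -0.2736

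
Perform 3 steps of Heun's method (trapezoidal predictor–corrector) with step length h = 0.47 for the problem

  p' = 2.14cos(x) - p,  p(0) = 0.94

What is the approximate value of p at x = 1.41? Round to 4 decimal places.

Heun: k1 = f(x_n, p_n); k2 = f(x_n + h, p_n + h·k1); p_{n+1} = p_n + (h/2)·(k1 + k2).
x=0.000000, p=0.940000:
  k1 = f(0.000000, 0.940000) = 1.200000
  k2 = f(0.470000, 1.504000) = 0.403956
  p ← 0.940000 + (0.47/2)·(1.200000 + 0.403956) = 1.316930
x=0.470000, p=1.316930:
  k1 = f(0.470000, 1.316930) = 0.591026
  k2 = f(0.940000, 1.594712) = -0.332566
  p ← 1.316930 + (0.47/2)·(0.591026 + (-0.332566)) = 1.377668
x=0.940000, p=1.377668:
  k1 = f(0.940000, 1.377668) = -0.115522
  k2 = f(1.410000, 1.323373) = -0.980750
  p ← 1.377668 + (0.47/2)·(-0.115522 + (-0.980750)) = 1.120044
p(1.41) ≈ 1.1200

1.1200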